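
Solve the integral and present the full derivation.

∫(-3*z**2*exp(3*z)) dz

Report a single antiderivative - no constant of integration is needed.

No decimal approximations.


Step 1. Integrate ∫(-3*z**2*exp(3*z)) dz by parts with u = z**2, dv = (-3*exp(3*z)) dz, so v = -exp(3*z): now -z**2*exp(3*z) + ∫(2*z*exp(3*z)) dz.
Step 2. Integrate ∫(2*z*exp(3*z)) dz by parts with u = z, dv = (2*exp(3*z)) dz, so v = 2*exp(3*z)/3: now -z**2*exp(3*z) + 2*z*exp(3*z)/3 + ∫(-2*exp(3*z)/3) dz.
Step 3. Evaluate the standard form: now -z**2*exp(3*z) + 2*z*exp(3*z)/3 - 2*exp(3*z)/9.
Answer: -z**2*exp(3*z) + 2*z*exp(3*z)/3 - 2*exp(3*z)/9.


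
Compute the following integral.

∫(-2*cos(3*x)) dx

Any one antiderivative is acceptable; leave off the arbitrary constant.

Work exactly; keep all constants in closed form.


Answer: -2*sin(3*x)/3.


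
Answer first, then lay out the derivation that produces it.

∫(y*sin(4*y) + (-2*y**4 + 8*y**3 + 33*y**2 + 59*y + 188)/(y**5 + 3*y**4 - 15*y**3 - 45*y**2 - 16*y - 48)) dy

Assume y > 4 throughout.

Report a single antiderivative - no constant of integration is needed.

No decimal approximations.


The answer is -y*cos(4*y)/4 + log(y - 4) + log(y + 3) - 4*log(y + 4) + sin(4*y)/16 - 3*atan(y).
Step 1. Rewrite: now ∫(y*sin(4*y)) dy + ∫((-2*y**4 + 8*y**3 + 33*y**2 + 59*y + 188)/(y**5 + 3*y**4 - 15*y**3 - 45*y**2 - 16*y - 48)) dy.
Step 2. Integrate ∫(y*sin(4*y)) dy by parts with u = y, dv = (sin(4*y)) dy, so v = -cos(4*y)/4: now -y*cos(4*y)/4 + ∫((-2*y**4 + 8*y**3 + 33*y**2 + 59*y + 188)/(y**5 + 3*y**4 - 15*y**3 - 45*y**2 - 16*y - 48)) dy + ∫(cos(4*y)/4) dy.
Step 3. Evaluate the standard form: now -y*cos(4*y)/4 + sin(4*y)/16 + ∫((-2*y**4 + 8*y**3 + 33*y**2 + 59*y + 188)/(y**5 + 3*y**4 - 15*y**3 - 45*y**2 - 16*y - 48)) dy.
Step 4. Decompose ∫((-2*y**4 + 8*y**3 + 33*y**2 + 59*y + 188)/(y**5 + 3*y**4 - 15*y**3 - 45*y**2 - 16*y - 48)) dy by partial fractions, (-2*y**4 + 8*y**3 + 33*y**2 + 59*y + 188)/(y**5 + 3*y**4 - 15*y**3 - 45*y**2 - 16*y - 48) = -3/(y**2 + 1) - 4/(y + 4) + 1/(y + 3) + 1/(y - 4): now -y*cos(4*y)/4 + sin(4*y)/16 + ∫(1/(y - 4)) dy + ∫(1/(y + 3)) dy + ∫(-4/(y + 4)) dy + ∫(-3/(y**2 + 1)) dy.
Step 5. Evaluate the standard form [assuming y > -4]: now -y*cos(4*y)/4 - 4*log(y + 4) + sin(4*y)/16 + ∫(1/(y - 4)) dy + ∫(1/(y + 3)) dy + ∫(-3/(y**2 + 1)) dy.
Step 6. Evaluate the standard form [assuming y > 4]: now -y*cos(4*y)/4 + log(y - 4) - 4*log(y + 4) + sin(4*y)/16 + ∫(1/(y + 3)) dy + ∫(-3/(y**2 + 1)) dy.
Step 7. Evaluate the standard form [assuming y > -3]: now -y*cos(4*y)/4 + log(y - 4) + log(y + 3) - 4*log(y + 4) + sin(4*y)/16 + ∫(-3/(y**2 + 1)) dy.
Step 8. Evaluate the standard form: now -y*cos(4*y)/4 + log(y - 4) + log(y + 3) - 4*log(y + 4) + sin(4*y)/16 - 3*atan(y).
Answer: -y*cos(4*y)/4 + log(y - 4) + log(y + 3) - 4*log(y + 4) + sin(4*y)/16 - 3*atan(y).


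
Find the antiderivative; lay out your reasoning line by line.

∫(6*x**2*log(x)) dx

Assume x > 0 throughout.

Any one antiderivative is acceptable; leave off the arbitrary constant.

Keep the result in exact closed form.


Step 1. Integrate ∫(6*x**2*log(x)) dx by parts with u = log(x), dv = (6*x**2) dx, so v = 2*x**3 [assuming x > 0]: now 2*x**3*log(x) + ∫(-2*x**2) dx.
Step 2. Evaluate the standard form: now 2*x**3*log(x) - 2*x**3/3.
Answer: 2*x**3*log(x) - 2*x**3/3.


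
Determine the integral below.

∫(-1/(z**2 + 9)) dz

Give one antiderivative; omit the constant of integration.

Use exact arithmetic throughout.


Answer: -atan(z/3)/3.


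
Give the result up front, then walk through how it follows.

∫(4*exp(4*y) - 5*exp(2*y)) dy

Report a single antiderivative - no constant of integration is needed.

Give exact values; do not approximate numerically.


The answer is exp(4*y) - 5*exp(2*y)/2.
Step 1. Rewrite: now ∫(-5*exp(2*y)) dy + ∫(4*exp(4*y)) dy.
Step 2. Evaluate the standard form: now -5*exp(2*y)/2 + ∫(4*exp(4*y)) dy.
Step 3. Evaluate the standard form: now exp(4*y) - 5*exp(2*y)/2.
Answer: exp(4*y) - 5*exp(2*y)/2.


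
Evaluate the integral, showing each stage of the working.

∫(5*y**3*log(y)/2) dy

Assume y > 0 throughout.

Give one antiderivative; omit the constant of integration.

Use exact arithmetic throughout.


Step 1. Integrate ∫(5*y**3*log(y)/2) dy by parts with u = log(y), dv = (5*y**3/2) dy, so v = 5*y**4/8 [assuming y > 0]: now 5*y**4*log(y)/8 + ∫(-5*y**3/8) dy.
Step 2. Evaluate the standard form: now 5*y**4*log(y)/8 - 5*y**4/32.
Answer: 5*y**4*log(y)/8 - 5*y**4/32.


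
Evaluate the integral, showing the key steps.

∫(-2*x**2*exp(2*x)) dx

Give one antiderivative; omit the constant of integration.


Step 1. Integrate ∫(-2*x**2*exp(2*x)) dx by parts with u = x**2, dv = (-2*exp(2*x)) dx, so v = -exp(2*x): now -x**2*exp(2*x) + ∫(2*x*exp(2*x)) dx.
Step 2. Integrate ∫(2*x*exp(2*x)) dx by parts with u = x, dv = (2*exp(2*x)) dx, so v = exp(2*x): now -x**2*exp(2*x) + x*exp(2*x) + ∫(-exp(2*x)) dx.
Step 3. Evaluate the standard form: now -x**2*exp(2*x) + x*exp(2*x) - exp(2*x)/2.
Answer: -x**2*exp(2*x) + x*exp(2*x) - exp(2*x)/2.


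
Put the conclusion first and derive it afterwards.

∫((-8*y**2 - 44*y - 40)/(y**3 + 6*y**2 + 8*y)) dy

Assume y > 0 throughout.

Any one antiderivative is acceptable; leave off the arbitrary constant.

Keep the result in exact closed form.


The answer is -5*log(y) - 4*log(y + 2) + log(y + 4).
Step 1. Decompose ∫((-8*y**2 - 44*y - 40)/(y**3 + 6*y**2 + 8*y)) dy by partial fractions, (-8*y**2 - 44*y - 40)/(y**3 + 6*y**2 + 8*y) = 1/(y + 4) - 4/(y + 2) - 5/y: now ∫(-5/y) dy + ∫(-4/(y + 2)) dy + ∫(1/(y + 4)) dy.
Step 2. Evaluate the standard form [assuming y > 0]: now -5*log(y) + ∫(-4/(y + 2)) dy + ∫(1/(y + 4)) dy.
Step 3. Evaluate the standard form [assuming y > -2]: now -5*log(y) - 4*log(y + 2) + ∫(1/(y + 4)) dy.
Step 4. Evaluate the standard form [assuming y > -4]: now -5*log(y) - 4*log(y + 2) + log(y + 4).
Answer: -5*log(y) - 4*log(y + 2) + log(y + 4).


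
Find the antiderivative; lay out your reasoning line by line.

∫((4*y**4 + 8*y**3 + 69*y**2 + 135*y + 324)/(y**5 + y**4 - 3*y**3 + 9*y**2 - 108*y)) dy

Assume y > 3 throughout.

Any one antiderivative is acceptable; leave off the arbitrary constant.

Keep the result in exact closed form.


Step 1. Decompose ∫((4*y**4 + 8*y**3 + 69*y**2 + 135*y + 324)/(y**5 + y**4 - 3*y**3 + 9*y**2 - 108*y)) dy by partial fractions, (4*y**4 + 8*y**3 + 69*y**2 + 135*y + 324)/(y**5 + y**4 - 3*y**3 + 9*y**2 - 108*y) = -3/(y**2 + 9) + 2/(y + 4) + 5/(y - 3) - 3/y: now ∫(-3/y) dy + ∫(5/(y - 3)) dy + ∫(2/(y + 4)) dy + ∫(-3/(y**2 + 9)) dy.
Step 2. Evaluate the standard form [assuming y > 0]: now -3*log(y) + ∫(5/(y - 3)) dy + ∫(2/(y + 4)) dy + ∫(-3/(y**2 + 9)) dy.
Step 3. Evaluate the standard form [assuming y > -4]: now -3*log(y) + 2*log(y + 4) + ∫(5/(y - 3)) dy + ∫(-3/(y**2 + 9)) dy.
Step 4. Evaluate the standard form [assuming y > 3]: now -3*log(y) + 5*log(y - 3) + 2*log(y + 4) + ∫(-3/(y**2 + 9)) dy.
Step 5. Evaluate the standard form: now -3*log(y) + 5*log(y - 3) + 2*log(y + 4) - atan(y/3).
Answer: -3*log(y) + 5*log(y - 3) + 2*log(y + 4) - atan(y/3).


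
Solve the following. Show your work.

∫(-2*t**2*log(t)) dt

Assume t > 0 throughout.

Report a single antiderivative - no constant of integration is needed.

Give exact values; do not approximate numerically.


Step 1. Integrate ∫(-2*t**2*log(t)) dt by parts with u = log(t), dv = (-2*t**2) dt, so v = -2*t**3/3 [assuming t > 0]: now -2*t**3*log(t)/3 + ∫(2*t**2/3) dt.
Step 2. Evaluate the standard form: now -2*t**3*log(t)/3 + 2*t**3/9.
Answer: -2*t**3*log(t)/3 + 2*t**3/9.


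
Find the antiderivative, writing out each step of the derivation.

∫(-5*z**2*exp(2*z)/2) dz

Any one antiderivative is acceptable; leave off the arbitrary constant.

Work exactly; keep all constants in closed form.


Step 1. Integrate ∫(-5*z**2*exp(2*z)/2) dz by parts with u = z**2, dv = (-5*exp(2*z)/2) dz, so v = -5*exp(2*z)/4: now -5*z**2*exp(2*z)/4 + ∫(5*z*exp(2*z)/2) dz.
Step 2. Integrate ∫(5*z*exp(2*z)/2) dz by parts with u = z, dv = (5*exp(2*z)/2) dz, so v = 5*exp(2*z)/4: now -5*z**2*exp(2*z)/4 + 5*z*exp(2*z)/4 + ∫(-5*exp(2*z)/4) dz.
Step 3. Evaluate the standard form: now -5*z**2*exp(2*z)/4 + 5*z*exp(2*z)/4 - 5*exp(2*z)/8.
Answer: -5*z**2*exp(2*z)/4 + 5*z*exp(2*z)/4 - 5*exp(2*z)/8.


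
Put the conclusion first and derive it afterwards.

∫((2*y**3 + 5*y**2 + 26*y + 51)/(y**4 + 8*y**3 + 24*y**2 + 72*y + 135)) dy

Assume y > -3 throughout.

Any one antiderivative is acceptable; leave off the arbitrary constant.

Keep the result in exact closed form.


The answer is -log(y + 3) + 3*log(y + 5) + atan(y/3)/3.
Step 1. Decompose ∫((2*y**3 + 5*y**2 + 26*y + 51)/(y**4 + 8*y**3 + 24*y**2 + 72*y + 135)) dy by partial fractions, (2*y**3 + 5*y**2 + 26*y + 51)/(y**4 + 8*y**3 + 24*y**2 + 72*y + 135) = 1/(y**2 + 9) + 3/(y + 5) - 1/(y + 3): now ∫(-1/(y + 3)) dy + ∫(3/(y + 5)) dy + ∫(1/(y**2 + 9)) dy.
Step 2. Evaluate the standard form [assuming y > -5]: now 3*log(y + 5) + ∫(-1/(y + 3)) dy + ∫(1/(y**2 + 9)) dy.
Step 3. Evaluate the standard form [assuming y > -3]: now -log(y + 3) + 3*log(y + 5) + ∫(1/(y**2 + 9)) dy.
Step 4. Evaluate the standard form: now -log(y + 3) + 3*log(y + 5) + atan(y/3)/3.
Answer: -log(y + 3) + 3*log(y + 5) + atan(y/3)/3.


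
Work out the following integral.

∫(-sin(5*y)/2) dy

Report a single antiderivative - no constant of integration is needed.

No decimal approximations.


Answer: cos(5*y)/10.


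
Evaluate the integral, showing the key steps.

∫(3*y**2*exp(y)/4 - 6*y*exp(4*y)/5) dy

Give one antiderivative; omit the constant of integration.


Step 1. Rewrite: now ∫(-6*y*exp(4*y)/5) dy + ∫(3*y**2*exp(y)/4) dy.
Step 2. Integrate ∫(-6*y*exp(4*y)/5) dy by parts with u = y, dv = (-6*exp(4*y)/5) dy, so v = -3*exp(4*y)/10: now -3*y*exp(4*y)/10 + ∫(3*y**2*exp(y)/4) dy + ∫(3*exp(4*y)/10) dy.
Step 3. Evaluate the standard form: now -3*y*exp(4*y)/10 + 3*exp(4*y)/40 + ∫(3*y**2*exp(y)/4) dy.
Step 4. Integrate ∫(3*y**2*exp(y)/4) dy by parts with u = y**2, dv = (3*exp(y)/4) dy, so v = 3*exp(y)/4: now 3*y**2*exp(y)/4 - 3*y*exp(4*y)/10 + 3*exp(4*y)/40 + ∫(-3*y*exp(y)/2) dy.
Step 5. Integrate ∫(-3*y*exp(y)/2) dy by parts with u = y, dv = (-3*exp(y)/2) dy, so v = -3*exp(y)/2: now 3*y**2*exp(y)/4 - 3*y*exp(4*y)/10 - 3*y*exp(y)/2 + 3*exp(4*y)/40 + ∫(3*exp(y)/2) dy.
Step 6. Evaluate the standard form: now 3*y**2*exp(y)/4 - 3*y*exp(4*y)/10 - 3*y*exp(y)/2 + 3*exp(4*y)/40 + 3*exp(y)/2.
Answer: 3*y**2*exp(y)/4 - 3*y*exp(4*y)/10 - 3*y*exp(y)/2 + 3*exp(4*y)/40 + 3*exp(y)/2.


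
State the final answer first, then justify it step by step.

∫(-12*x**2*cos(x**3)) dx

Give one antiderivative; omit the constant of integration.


The answer is -4*sin(x**3).
Step 1. Substitute u = x**3, turning ∫(-12*x**2*cos(x**3)) dx into ∫(-4*cos(u)) du: now ∫(-4*cos(u)) du.
Step 2. Evaluate the standard form: now -4*sin(u).
Step 3. Substitute back u = x**3: now -4*sin(x**3).
Answer: -4*sin(x**3).


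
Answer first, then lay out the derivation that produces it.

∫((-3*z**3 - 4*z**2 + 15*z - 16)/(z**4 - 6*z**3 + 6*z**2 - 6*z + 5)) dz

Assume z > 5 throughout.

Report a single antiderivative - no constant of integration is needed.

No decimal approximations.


The answer is -4*log(z - 5) + log(z - 1) - 3*atan(z).
Step 1. Decompose ∫((-3*z**3 - 4*z**2 + 15*z - 16)/(z**4 - 6*z**3 + 6*z**2 - 6*z + 5)) dz by partial fractions, (-3*z**3 - 4*z**2 + 15*z - 16)/(z**4 - 6*z**3 + 6*z**2 - 6*z + 5) = -3/(z**2 + 1) + 1/(z - 1) - 4/(z - 5): now ∫(-4/(z - 5)) dz + ∫(1/(z - 1)) dz + ∫(-3/(z**2 + 1)) dz.
Step 2. Evaluate the standard form [assuming z > 1]: now log(z - 1) + ∫(-4/(z - 5)) dz + ∫(-3/(z**2 + 1)) dz.
Step 3. Evaluate the standard form [assuming z > 5]: now -4*log(z - 5) + log(z - 1) + ∫(-3/(z**2 + 1)) dz.
Step 4. Evaluate the standard form: now -4*log(z - 5) + log(z - 1) - 3*atan(z).
Answer: -4*log(z - 5) + log(z - 1) - 3*atan(z).


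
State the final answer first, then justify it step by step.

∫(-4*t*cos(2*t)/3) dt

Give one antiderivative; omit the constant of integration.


The answer is -2*t*sin(2*t)/3 - cos(2*t)/3.
Step 1. Integrate ∫(-4*t*cos(2*t)/3) dt by parts with u = t, dv = (-4*cos(2*t)/3) dt, so v = -2*sin(2*t)/3: now -2*t*sin(2*t)/3 + ∫(2*sin(2*t)/3) dt.
Step 2. Evaluate the standard form: now -2*t*sin(2*t)/3 - cos(2*t)/3.
Answer: -2*t*sin(2*t)/3 - cos(2*t)/3.


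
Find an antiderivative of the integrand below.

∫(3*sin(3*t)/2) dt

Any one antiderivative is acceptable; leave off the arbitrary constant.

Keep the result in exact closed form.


Answer: -cos(3*t)/2.


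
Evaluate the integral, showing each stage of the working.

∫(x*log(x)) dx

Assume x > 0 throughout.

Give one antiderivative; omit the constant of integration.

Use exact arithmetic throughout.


Step 1. Integrate ∫(x*log(x)) dx by parts with u = log(x), dv = (x) dx, so v = x**2/2 [assuming x > 0]: now x**2*log(x)/2 + ∫(-x/2) dx.
Step 2. Evaluate the standard form: now x**2*log(x)/2 - x**2/4.
Answer: x**2*log(x)/2 - x**2/4.


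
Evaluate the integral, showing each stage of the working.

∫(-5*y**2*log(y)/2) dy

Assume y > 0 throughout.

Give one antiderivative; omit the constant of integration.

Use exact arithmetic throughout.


Step 1. Integrate ∫(-5*y**2*log(y)/2) dy by parts with u = log(y), dv = (-5*y**2/2) dy, so v = -5*y**3/6 [assuming y > 0]: now -5*y**3*log(y)/6 + ∫(5*y**2/6) dy.
Step 2. Evaluate the standard form: now -5*y**3*log(y)/6 + 5*y**3/18.
Answer: -5*y**3*log(y)/6 + 5*y**3/18.


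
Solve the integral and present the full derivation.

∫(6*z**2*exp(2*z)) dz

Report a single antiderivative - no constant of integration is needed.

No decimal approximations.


Step 1. Integrate ∫(6*z**2*exp(2*z)) dz by parts with u = z**2, dv = (6*exp(2*z)) dz, so v = 3*exp(2*z): now 3*z**2*exp(2*z) + ∫(-6*z*exp(2*z)) dz.
Step 2. Integrate ∫(-6*z*exp(2*z)) dz by parts with u = z, dv = (-6*exp(2*z)) dz, so v = -3*exp(2*z): now 3*z**2*exp(2*z) - 3*z*exp(2*z) + ∫(3*exp(2*z)) dz.
Step 3. Evaluate the standard form: now 3*z**2*exp(2*z) - 3*z*exp(2*z) + 3*exp(2*z)/2.
Answer: 3*z**2*exp(2*z) - 3*z*exp(2*z) + 3*exp(2*z)/2.


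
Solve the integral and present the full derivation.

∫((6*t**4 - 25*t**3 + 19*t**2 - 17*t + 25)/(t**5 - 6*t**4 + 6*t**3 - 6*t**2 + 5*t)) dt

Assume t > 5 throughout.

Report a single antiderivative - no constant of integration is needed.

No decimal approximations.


Step 1. Decompose ∫((6*t**4 - 25*t**3 + 19*t**2 - 17*t + 25)/(t**5 - 6*t**4 + 6*t**3 - 6*t**2 + 5*t)) dt by partial fractions, (6*t**4 - 25*t**3 + 19*t**2 - 17*t + 25)/(t**5 - 6*t**4 + 6*t**3 - 6*t**2 + 5*t) = 2/(t**2 + 1) - 1/(t - 1) + 2/(t - 5) + 5/t: now ∫(5/t) dt + ∫(2/(t - 5)) dt + ∫(-1/(t - 1)) dt + ∫(2/(t**2 + 1)) dt.
Step 2. Evaluate the standard form [assuming t > 5]: now 2*log(t - 5) + ∫(5/t) dt + ∫(-1/(t - 1)) dt + ∫(2/(t**2 + 1)) dt.
Step 3. Evaluate the standard form [assuming t > 0]: now 5*log(t) + 2*log(t - 5) + ∫(-1/(t - 1)) dt + ∫(2/(t**2 + 1)) dt.
Step 4. Evaluate the standard form [assuming t > 1]: now 5*log(t) + 2*log(t - 5) - log(t - 1) + ∫(2/(t**2 + 1)) dt.
Step 5. Evaluate the standard form: now 5*log(t) + 2*log(t - 5) - log(t - 1) + 2*atan(t).
Answer: 5*log(t) + 2*log(t - 5) - log(t - 1) + 2*atan(t).


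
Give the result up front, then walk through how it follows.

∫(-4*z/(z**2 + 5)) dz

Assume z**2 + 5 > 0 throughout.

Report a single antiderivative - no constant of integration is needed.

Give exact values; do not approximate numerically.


The answer is -2*log(z**2 + 5).
Step 1. Substitute u = z**2 + 5, turning ∫(-4*z/(z**2 + 5)) dz into ∫(-2/u) du: now ∫(-2/u) du.
Step 2. Evaluate the standard form [assuming u > 0]: now -2*log(u).
Step 3. Substitute back u = z**2 + 5: now -2*log(z**2 + 5).
Answer: -2*log(z**2 + 5).


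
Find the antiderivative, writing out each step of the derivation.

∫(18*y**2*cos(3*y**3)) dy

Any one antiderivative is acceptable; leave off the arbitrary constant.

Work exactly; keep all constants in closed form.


Step 1. Substitute u = y**3, turning ∫(18*y**2*cos(3*y**3)) dy into ∫(6*cos(3*u)) du: now ∫(6*cos(3*u)) du.
Step 2. Evaluate the standard form: now 2*sin(3*u).
Step 3. Substitute back u = y**3: now 2*sin(3*y**3).
Answer: 2*sin(3*y**3).


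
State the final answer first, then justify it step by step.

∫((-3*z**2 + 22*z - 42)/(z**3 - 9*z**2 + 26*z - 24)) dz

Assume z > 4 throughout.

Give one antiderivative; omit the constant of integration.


The answer is -log(z - 4) + 3*log(z - 3) - 5*log(z - 2).
Step 1. Decompose ∫((-3*z**2 + 22*z - 42)/(z**3 - 9*z**2 + 26*z - 24)) dz by partial fractions, (-3*z**2 + 22*z - 42)/(z**3 - 9*z**2 + 26*z - 24) = -5/(z - 2) + 3/(z - 3) - 1/(z - 4): now ∫(-1/(z - 4)) dz + ∫(3/(z - 3)) dz + ∫(-5/(z - 2)) dz.
Step 2. Evaluate the standard form [assuming z > 4]: now -log(z - 4) + ∫(3/(z - 3)) dz + ∫(-5/(z - 2)) dz.
Step 3. Evaluate the standard form [assuming z > 3]: now -log(z - 4) + 3*log(z - 3) + ∫(-5/(z - 2)) dz.
Step 4. Evaluate the standard form [assuming z > 2]: now -log(z - 4) + 3*log(z - 3) - 5*log(z - 2).
Answer: -log(z - 4) + 3*log(z - 3) - 5*log(z - 2).


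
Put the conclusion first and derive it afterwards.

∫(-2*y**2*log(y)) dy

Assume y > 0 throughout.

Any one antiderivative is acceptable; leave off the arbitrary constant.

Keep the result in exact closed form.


The answer is -2*y**3*log(y)/3 + 2*y**3/9.
Step 1. Integrate ∫(-2*y**2*log(y)) dy by parts with u = log(y), dv = (-2*y**2) dy, so v = -2*y**3/3 [assuming y > 0]: now -2*y**3*log(y)/3 + ∫(2*y**2/3) dy.
Step 2. Evaluate the standard form: now -2*y**3*log(y)/3 + 2*y**3/9.
Answer: -2*y**3*log(y)/3 + 2*y**3/9.


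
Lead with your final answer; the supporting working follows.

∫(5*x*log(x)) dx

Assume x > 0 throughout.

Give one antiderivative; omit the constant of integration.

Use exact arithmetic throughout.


The answer is 5*x**2*log(x)/2 - 5*x**2/4.
Step 1. Integrate ∫(5*x*log(x)) dx by parts with u = log(x), dv = (5*x) dx, so v = 5*x**2/2 [assuming x > 0]: now 5*x**2*log(x)/2 + ∫(-5*x/2) dx.
Step 2. Evaluate the standard form: now 5*x**2*log(x)/2 - 5*x**2/4.
Answer: 5*x**2*log(x)/2 - 5*x**2/4.


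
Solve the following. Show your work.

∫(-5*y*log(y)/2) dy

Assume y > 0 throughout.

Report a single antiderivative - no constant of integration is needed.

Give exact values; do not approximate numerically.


Step 1. Integrate ∫(-5*y*log(y)/2) dy by parts with u = log(y), dv = (-5*y/2) dy, so v = -5*y**2/4 [assuming y > 0]: now -5*y**2*log(y)/4 + ∫(5*y/4) dy.
Step 2. Evaluate the standard form: now -5*y**2*log(y)/4 + 5*y**2/8.
Answer: -5*y**2*log(y)/4 + 5*y**2/8.


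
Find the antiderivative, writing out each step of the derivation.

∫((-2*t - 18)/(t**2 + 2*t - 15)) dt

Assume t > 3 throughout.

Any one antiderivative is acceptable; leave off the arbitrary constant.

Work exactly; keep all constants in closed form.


Step 1. Decompose ∫((-2*t - 18)/(t**2 + 2*t - 15)) dt by partial fractions, (-2*t - 18)/(t**2 + 2*t - 15) = 1/(t + 5) - 3/(t - 3): now ∫(-3/(t - 3)) dt + ∫(1/(t + 5)) dt.
Step 2. Evaluate the standard form [assuming t > -5]: now log(t + 5) + ∫(-3/(t - 3)) dt.
Step 3. Evaluate the standard form [assuming t > 3]: now -3*log(t - 3) + log(t + 5).
Answer: -3*log(t - 3) + log(t + 5).


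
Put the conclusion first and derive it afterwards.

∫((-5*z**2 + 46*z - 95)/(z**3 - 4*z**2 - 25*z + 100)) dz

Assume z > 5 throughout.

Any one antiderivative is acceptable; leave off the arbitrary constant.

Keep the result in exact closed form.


The answer is log(z - 5) - log(z - 4) - 5*log(z + 5).
Step 1. Decompose ∫((-5*z**2 + 46*z - 95)/(z**3 - 4*z**2 - 25*z + 100)) dz by partial fractions, (-5*z**2 + 46*z - 95)/(z**3 - 4*z**2 - 25*z + 100) = -5/(z + 5) - 1/(z - 4) + 1/(z - 5): now ∫(1/(z - 5)) dz + ∫(-1/(z - 4)) dz + ∫(-5/(z + 5)) dz.
Step 2. Evaluate the standard form [assuming z > -5]: now -5*log(z + 5) + ∫(1/(z - 5)) dz + ∫(-1/(z - 4)) dz.
Step 3. Evaluate the standard form [assuming z > 4]: now -log(z - 4) - 5*log(z + 5) + ∫(1/(z - 5)) dz.
Step 4. Evaluate the standard form [assuming z > 5]: now log(z - 5) - log(z - 4) - 5*log(z + 5).
Answer: log(z - 5) - log(z - 4) - 5*log(z + 5).


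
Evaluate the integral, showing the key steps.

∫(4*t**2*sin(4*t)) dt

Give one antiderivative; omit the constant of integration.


Step 1. Integrate ∫(4*t**2*sin(4*t)) dt by parts with u = t**2, dv = (4*sin(4*t)) dt, so v = -cos(4*t): now -t**2*cos(4*t) + ∫(2*t*cos(4*t)) dt.
Step 2. Integrate ∫(2*t*cos(4*t)) dt by parts with u = t, dv = (2*cos(4*t)) dt, so v = sin(4*t)/2: now -t**2*cos(4*t) + t*sin(4*t)/2 + ∫(-sin(4*t)/2) dt.
Step 3. Evaluate the standard form: now -t**2*cos(4*t) + t*sin(4*t)/2 + cos(4*t)/8.
Answer: -t**2*cos(4*t) + t*sin(4*t)/2 + cos(4*t)/8.


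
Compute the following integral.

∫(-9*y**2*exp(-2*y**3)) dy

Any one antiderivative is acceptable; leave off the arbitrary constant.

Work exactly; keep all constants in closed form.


Answer: 3*exp(-2*y**3)/2.


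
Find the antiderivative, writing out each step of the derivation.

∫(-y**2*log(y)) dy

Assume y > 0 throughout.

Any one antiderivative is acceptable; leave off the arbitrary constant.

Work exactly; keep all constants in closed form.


Step 1. Integrate ∫(-y**2*log(y)) dy by parts with u = log(y), dv = (-y**2) dy, so v = -y**3/3 [assuming y > 0]: now -y**3*log(y)/3 + ∫(y**2/3) dy.
Step 2. Evaluate the standard form: now -y**3*log(y)/3 + y**3/9.
Answer: -y**3*log(y)/3 + y**3/9.


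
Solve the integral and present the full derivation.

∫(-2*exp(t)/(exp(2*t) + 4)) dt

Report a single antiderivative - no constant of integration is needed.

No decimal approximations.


Step 1. Substitute u = exp(t), turning ∫(-2*exp(t)/(exp(2*t) + 4)) dt into ∫(-2/(u**2 + 4)) du: now ∫(-2/(u**2 + 4)) du.
Step 2. Evaluate the standard form: now -atan(u/2).
Step 3. Substitute back u = exp(t): now -atan(exp(t)/2).
Answer: -atan(exp(t)/2).


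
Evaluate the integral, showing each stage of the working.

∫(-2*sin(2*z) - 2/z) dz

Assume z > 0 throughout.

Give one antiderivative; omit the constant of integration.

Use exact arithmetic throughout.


Step 1. Rewrite: now ∫(-2/z) dz + ∫(-2*sin(2*z)) dz.
Step 2. Evaluate the standard form [assuming z > 0]: now -2*log(z) + ∫(-2*sin(2*z)) dz.
Step 3. Evaluate the standard form: now -2*log(z) + cos(2*z).
Answer: -2*log(z) + cos(2*z).


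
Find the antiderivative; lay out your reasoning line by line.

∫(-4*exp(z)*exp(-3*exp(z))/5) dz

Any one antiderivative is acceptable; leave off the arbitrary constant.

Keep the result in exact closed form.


Step 1. Substitute u = exp(z), turning ∫(-4*exp(z)*exp(-3*exp(z))/5) dz into ∫(-4*exp(-3*u)/5) du: now ∫(-4*exp(-3*u)/5) du.
Step 2. Evaluate the standard form: now 4*exp(-3*u)/15.
Step 3. Substitute back u = exp(z): now 4*exp(-3*exp(z))/15.
Answer: 4*exp(-3*exp(z))/15.


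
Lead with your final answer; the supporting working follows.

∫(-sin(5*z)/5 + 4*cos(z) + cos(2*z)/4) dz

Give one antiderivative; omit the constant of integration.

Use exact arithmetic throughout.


The answer is 4*sin(z) + sin(2*z)/8 + cos(5*z)/25.
Step 1. Rewrite: now ∫(-sin(5*z)/5) dz + ∫(4*cos(z)) dz + ∫(cos(2*z)/4) dz.
Step 2. Evaluate the standard form: now 4*sin(z) + ∫(-sin(5*z)/5) dz + ∫(cos(2*z)/4) dz.
Step 3. Evaluate the standard form: now 4*sin(z) + cos(5*z)/25 + ∫(cos(2*z)/4) dz.
Step 4. Evaluate the standard form: now 4*sin(z) + sin(2*z)/8 + cos(5*z)/25.
Answer: 4*sin(z) + sin(2*z)/8 + cos(5*z)/25.


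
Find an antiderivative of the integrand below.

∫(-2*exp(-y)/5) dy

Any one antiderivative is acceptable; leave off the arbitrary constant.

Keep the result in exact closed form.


Answer: 2*exp(-y)/5.


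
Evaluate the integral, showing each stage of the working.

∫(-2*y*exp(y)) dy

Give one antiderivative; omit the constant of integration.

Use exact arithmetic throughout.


Step 1. Integrate ∫(-2*y*exp(y)) dy by parts with u = y, dv = (-2*exp(y)) dy, so v = -2*exp(y): now -2*y*exp(y) + ∫(2*exp(y)) dy.
Step 2. Evaluate the standard form: now -2*y*exp(y) + 2*exp(y).
Answer: -2*y*exp(y) + 2*exp(y).


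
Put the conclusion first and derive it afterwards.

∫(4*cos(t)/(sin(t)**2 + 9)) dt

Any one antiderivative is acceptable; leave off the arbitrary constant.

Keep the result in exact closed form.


The answer is 4*atan(sin(t)/3)/3.
Step 1. Substitute u = sin(t), turning ∫(4*cos(t)/(sin(t)**2 + 9)) dt into ∫(4/(u**2 + 9)) du: now ∫(4/(u**2 + 9)) du.
Step 2. Evaluate the standard form: now 4*atan(u/3)/3.
Step 3. Substitute back u = sin(t): now 4*atan(sin(t)/3)/3.
Answer: 4*atan(sin(t)/3)/3.


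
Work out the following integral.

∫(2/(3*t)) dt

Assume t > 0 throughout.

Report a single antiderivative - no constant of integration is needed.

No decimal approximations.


Answer: 2*log(t)/3.


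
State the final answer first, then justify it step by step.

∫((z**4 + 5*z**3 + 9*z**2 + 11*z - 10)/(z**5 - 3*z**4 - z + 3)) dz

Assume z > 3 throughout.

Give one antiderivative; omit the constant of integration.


The answer is 4*log(z - 3) - 2*log(z - 1) - log(z + 1) - 3*atan(z).
Step 1. Decompose ∫((z**4 + 5*z**3 + 9*z**2 + 11*z - 10)/(z**5 - 3*z**4 - z + 3)) dz by partial fractions, (z**4 + 5*z**3 + 9*z**2 + 11*z - 10)/(z**5 - 3*z**4 - z + 3) = -3/(z**2 + 1) - 1/(z + 1) - 2/(z - 1) + 4/(z - 3): now ∫(4/(z - 3)) dz + ∫(-2/(z - 1)) dz + ∫(-1/(z + 1)) dz + ∫(-3/(z**2 + 1)) dz.
Step 2. Evaluate the standard form [assuming z > 1]: now -2*log(z - 1) + ∫(4/(z - 3)) dz + ∫(-1/(z + 1)) dz + ∫(-3/(z**2 + 1)) dz.
Step 3. Evaluate the standard form [assuming z > 3]: now 4*log(z - 3) - 2*log(z - 1) + ∫(-1/(z + 1)) dz + ∫(-3/(z**2 + 1)) dz.
Step 4. Evaluate the standard form [assuming z > -1]: now 4*log(z - 3) - 2*log(z - 1) - log(z + 1) + ∫(-3/(z**2 + 1)) dz.
Step 5. Evaluate the standard form: now 4*log(z - 3) - 2*log(z - 1) - log(z + 1) - 3*atan(z).
Answer: 4*log(z - 3) - 2*log(z - 1) - log(z + 1) - 3*atan(z).


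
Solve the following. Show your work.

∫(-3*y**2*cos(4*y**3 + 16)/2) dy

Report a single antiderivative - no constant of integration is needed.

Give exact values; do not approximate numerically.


Step 1. Substitute u = y**3 + 4, turning ∫(-3*y**2*cos(4*y**3 + 16)/2) dy into ∫(-cos(4*u)/2) du: now ∫(-cos(4*u)/2) du.
Step 2. Evaluate the standard form: now -sin(4*u)/8.
Step 3. Substitute back u = y**3 + 4: now -sin(4*y**3 + 16)/8.
Answer: -sin(4*y**3 + 16)/8.


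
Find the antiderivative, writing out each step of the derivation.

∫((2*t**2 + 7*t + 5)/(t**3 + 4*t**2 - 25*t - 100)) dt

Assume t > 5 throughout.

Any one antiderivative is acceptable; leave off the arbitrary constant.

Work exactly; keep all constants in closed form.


Step 1. Decompose ∫((2*t**2 + 7*t + 5)/(t**3 + 4*t**2 - 25*t - 100)) dt by partial fractions, (2*t**2 + 7*t + 5)/(t**3 + 4*t**2 - 25*t - 100) = 2/(t + 5) - 1/(t + 4) + 1/(t - 5): now ∫(1/(t - 5)) dt + ∫(-1/(t + 4)) dt + ∫(2/(t + 5)) dt.
Step 2. Evaluate the standard form [assuming t > -5]: now 2*log(t + 5) + ∫(1/(t - 5)) dt + ∫(-1/(t + 4)) dt.
Step 3. Evaluate the standard form [assuming t > -4]: now -log(t + 4) + 2*log(t + 5) + ∫(1/(t - 5)) dt.
Step 4. Evaluate the standard form [assuming t > 5]: now log(t - 5) - log(t + 4) + 2*log(t + 5).
Answer: log(t - 5) - log(t + 4) + 2*log(t + 5).


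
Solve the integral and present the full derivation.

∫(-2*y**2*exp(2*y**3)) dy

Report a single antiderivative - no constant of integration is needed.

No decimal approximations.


Step 1. Substitute u = y**3, turning ∫(-2*y**2*exp(2*y**3)) dy into ∫(-2*exp(2*u)/3) du: now ∫(-2*exp(2*u)/3) du.
Step 2. Evaluate the standard form: now -exp(2*u)/3.
Step 3. Substitute back u = y**3: now -exp(2*y**3)/3.
Answer: -exp(2*y**3)/3.


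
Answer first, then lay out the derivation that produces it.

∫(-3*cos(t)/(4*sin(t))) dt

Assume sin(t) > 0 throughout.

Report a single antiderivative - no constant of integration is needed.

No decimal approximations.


The answer is -3*log(sin(t))/4.
Step 1. Substitute u = sin(t), turning ∫(-3*cos(t)/(4*sin(t))) dt into ∫(-3/(4*u)) du: now ∫(-3/(4*u)) du.
Step 2. Evaluate the standard form [assuming u > 0]: now -3*log(u)/4.
Step 3. Substitute back u = sin(t): now -3*log(sin(t))/4.
Answer: -3*log(sin(t))/4.


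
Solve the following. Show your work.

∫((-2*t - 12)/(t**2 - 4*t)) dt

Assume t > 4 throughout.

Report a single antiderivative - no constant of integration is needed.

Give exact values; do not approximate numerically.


Step 1. Decompose ∫((-2*t - 12)/(t**2 - 4*t)) dt by partial fractions, (-2*t - 12)/(t**2 - 4*t) = -5/(t - 4) + 3/t: now ∫(3/t) dt + ∫(-5/(t - 4)) dt.
Step 2. Evaluate the standard form [assuming t > 0]: now 3*log(t) + ∫(-5/(t - 4)) dt.
Step 3. Evaluate the standard form [assuming t > 4]: now 3*log(t) - 5*log(t - 4).
Answer: 3*log(t) - 5*log(t - 4).


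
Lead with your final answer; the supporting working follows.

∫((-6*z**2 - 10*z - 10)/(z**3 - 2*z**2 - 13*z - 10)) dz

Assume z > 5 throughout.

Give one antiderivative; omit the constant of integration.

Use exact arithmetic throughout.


The answer is -5*log(z - 5) + log(z + 1) - 2*log(z + 2).
Step 1. Decompose ∫((-6*z**2 - 10*z - 10)/(z**3 - 2*z**2 - 13*z - 10)) dz by partial fractions, (-6*z**2 - 10*z - 10)/(z**3 - 2*z**2 - 13*z - 10) = -2/(z + 2) + 1/(z + 1) - 5/(z - 5): now ∫(-5/(z - 5)) dz + ∫(1/(z + 1)) dz + ∫(-2/(z + 2)) dz.
Step 2. Evaluate the standard form [assuming z > 5]: now -5*log(z - 5) + ∫(1/(z + 1)) dz + ∫(-2/(z + 2)) dz.
Step 3. Evaluate the standard form [assuming z > -2]: now -5*log(z - 5) - 2*log(z + 2) + ∫(1/(z + 1)) dz.
Step 4. Evaluate the standard form [assuming z > -1]: now -5*log(z - 5) + log(z + 1) - 2*log(z + 2).
Answer: -5*log(z - 5) + log(z + 1) - 2*log(z + 2).


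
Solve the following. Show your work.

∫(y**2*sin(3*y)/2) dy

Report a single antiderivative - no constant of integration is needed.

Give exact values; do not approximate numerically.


Step 1. Integrate ∫(y**2*sin(3*y)/2) dy by parts with u = y**2, dv = (sin(3*y)/2) dy, so v = -cos(3*y)/6: now -y**2*cos(3*y)/6 + ∫(y*cos(3*y)/3) dy.
Step 2. Integrate ∫(y*cos(3*y)/3) dy by parts with u = y, dv = (cos(3*y)/3) dy, so v = sin(3*y)/9: now -y**2*cos(3*y)/6 + y*sin(3*y)/9 + ∫(-sin(3*y)/9) dy.
Step 3. Evaluate the standard form: now -y**2*cos(3*y)/6 + y*sin(3*y)/9 + cos(3*y)/27.
Answer: -y**2*cos(3*y)/6 + y*sin(3*y)/9 + cos(3*y)/27.


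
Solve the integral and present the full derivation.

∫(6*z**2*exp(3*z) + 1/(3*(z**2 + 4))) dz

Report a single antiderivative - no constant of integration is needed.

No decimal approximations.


Step 1. Rewrite: now ∫(6*z**2*exp(3*z)) dz + ∫(1/(3*(z**2 + 4))) dz.
Step 2. Evaluate the standard form: now atan(z/2)/6 + ∫(6*z**2*exp(3*z)) dz.
Step 3. Integrate ∫(6*z**2*exp(3*z)) dz by parts with u = z**2, dv = (6*exp(3*z)) dz, so v = 2*exp(3*z): now 2*z**2*exp(3*z) + atan(z/2)/6 + ∫(-4*z*exp(3*z)) dz.
Step 4. Integrate ∫(-4*z*exp(3*z)) dz by parts with u = z, dv = (-4*exp(3*z)) dz, so v = -4*exp(3*z)/3: now 2*z**2*exp(3*z) - 4*z*exp(3*z)/3 + atan(z/2)/6 + ∫(4*exp(3*z)/3) dz.
Step 5. Evaluate the standard form: now 2*z**2*exp(3*z) - 4*z*exp(3*z)/3 + 4*exp(3*z)/9 + atan(z/2)/6.
Answer: 2*z**2*exp(3*z) - 4*z*exp(3*z)/3 + 4*exp(3*z)/9 + atan(z/2)/6.


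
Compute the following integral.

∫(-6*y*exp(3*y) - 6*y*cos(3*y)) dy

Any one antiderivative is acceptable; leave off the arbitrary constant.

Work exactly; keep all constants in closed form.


Answer: -2*y*exp(3*y) - 2*y*sin(3*y) + 2*exp(3*y)/3 - 2*cos(3*y)/3.


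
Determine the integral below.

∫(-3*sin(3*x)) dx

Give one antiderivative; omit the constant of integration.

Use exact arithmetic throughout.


Answer: cos(3*x).


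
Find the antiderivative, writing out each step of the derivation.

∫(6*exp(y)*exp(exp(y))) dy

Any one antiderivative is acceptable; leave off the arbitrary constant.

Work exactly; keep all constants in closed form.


Step 1. Substitute u = exp(y), turning ∫(6*exp(y)*exp(exp(y))) dy into ∫(6*exp(u)) du: now ∫(6*exp(u)) du.
Step 2. Evaluate the standard form: now 6*exp(u).
Step 3. Substitute back u = exp(y): now 6*exp(exp(y)).
Answer: 6*exp(exp(y)).


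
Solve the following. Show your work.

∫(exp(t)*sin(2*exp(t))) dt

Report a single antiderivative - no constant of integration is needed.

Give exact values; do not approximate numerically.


Step 1. Substitute u = exp(t), turning ∫(exp(t)*sin(2*exp(t))) dt into ∫(sin(2*u)) du: now ∫(sin(2*u)) du.
Step 2. Evaluate the standard form: now -cos(2*u)/2.
Step 3. Substitute back u = exp(t): now -cos(2*exp(t))/2.
Answer: -cos(2*exp(t))/2.


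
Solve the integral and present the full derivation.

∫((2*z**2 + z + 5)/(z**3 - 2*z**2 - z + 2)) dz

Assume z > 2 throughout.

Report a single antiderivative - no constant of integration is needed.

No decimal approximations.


Step 1. Decompose ∫((2*z**2 + z + 5)/(z**3 - 2*z**2 - z + 2)) dz by partial fractions, (2*z**2 + z + 5)/(z**3 - 2*z**2 - z + 2) = 1/(z + 1) - 4/(z - 1) + 5/(z - 2): now ∫(5/(z - 2)) dz + ∫(-4/(z - 1)) dz + ∫(1/(z + 1)) dz.
Step 2. Evaluate the standard form [assuming z > 2]: now 5*log(z - 2) + ∫(-4/(z - 1)) dz + ∫(1/(z + 1)) dz.
Step 3. Evaluate the standard form [assuming z > 1]: now 5*log(z - 2) - 4*log(z - 1) + ∫(1/(z + 1)) dz.
Step 4. Evaluate the standard form [assuming z > -1]: now 5*log(z - 2) - 4*log(z - 1) + log(z + 1).
Answer: 5*log(z - 2) - 4*log(z - 1) + log(z + 1).


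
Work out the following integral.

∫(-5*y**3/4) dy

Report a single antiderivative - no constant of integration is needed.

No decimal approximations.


Answer: -5*y**4/16.


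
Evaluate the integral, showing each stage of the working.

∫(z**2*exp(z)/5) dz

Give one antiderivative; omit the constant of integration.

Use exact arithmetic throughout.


Step 1. Integrate ∫(z**2*exp(z)/5) dz by parts with u = z**2, dv = (exp(z)/5) dz, so v = exp(z)/5: now z**2*exp(z)/5 + ∫(-2*z*exp(z)/5) dz.
Step 2. Integrate ∫(-2*z*exp(z)/5) dz by parts with u = z, dv = (-2*exp(z)/5) dz, so v = -2*exp(z)/5: now z**2*exp(z)/5 - 2*z*exp(z)/5 + ∫(2*exp(z)/5) dz.
Step 3. Evaluate the standard form: now z**2*exp(z)/5 - 2*z*exp(z)/5 + 2*exp(z)/5.
Answer: z**2*exp(z)/5 - 2*z*exp(z)/5 + 2*exp(z)/5.


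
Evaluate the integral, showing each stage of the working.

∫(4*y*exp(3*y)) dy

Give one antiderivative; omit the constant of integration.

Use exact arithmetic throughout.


Step 1. Integrate ∫(4*y*exp(3*y)) dy by parts with u = y, dv = (4*exp(3*y)) dy, so v = 4*exp(3*y)/3: now 4*y*exp(3*y)/3 + ∫(-4*exp(3*y)/3) dy.
Step 2. Evaluate the standard form: now 4*y*exp(3*y)/3 - 4*exp(3*y)/9.
Answer: 4*y*exp(3*y)/3 - 4*exp(3*y)/9.


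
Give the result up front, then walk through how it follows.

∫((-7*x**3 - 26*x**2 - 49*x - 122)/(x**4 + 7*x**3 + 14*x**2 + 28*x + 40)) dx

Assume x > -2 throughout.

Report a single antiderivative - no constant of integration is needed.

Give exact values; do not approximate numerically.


The answer is -3*log(x + 2) - 4*log(x + 5) - 3*atan(x/2)/2.
Step 1. Decompose ∫((-7*x**3 - 26*x**2 - 49*x - 122)/(x**4 + 7*x**3 + 14*x**2 + 28*x + 40)) dx by partial fractions, (-7*x**3 - 26*x**2 - 49*x - 122)/(x**4 + 7*x**3 + 14*x**2 + 28*x + 40) = -3/(x**2 + 4) - 4/(x + 5) - 3/(x + 2): now ∫(-3/(x + 2)) dx + ∫(-4/(x + 5)) dx + ∫(-3/(x**2 + 4)) dx.
Step 2. Evaluate the standard form [assuming x > -5]: now -4*log(x + 5) + ∫(-3/(x + 2)) dx + ∫(-3/(x**2 + 4)) dx.
Step 3. Evaluate the standard form [assuming x > -2]: now -3*log(x + 2) - 4*log(x + 5) + ∫(-3/(x**2 + 4)) dx.
Step 4. Evaluate the standard form: now -3*log(x + 2) - 4*log(x + 5) - 3*atan(x/2)/2.
Answer: -3*log(x + 2) - 4*log(x + 5) - 3*atan(x/2)/2.


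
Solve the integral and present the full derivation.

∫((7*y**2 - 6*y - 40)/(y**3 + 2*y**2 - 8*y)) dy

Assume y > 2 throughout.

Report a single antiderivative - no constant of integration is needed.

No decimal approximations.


Step 1. Decompose ∫((7*y**2 - 6*y - 40)/(y**3 + 2*y**2 - 8*y)) dy by partial fractions, (7*y**2 - 6*y - 40)/(y**3 + 2*y**2 - 8*y) = 4/(y + 4) - 2/(y - 2) + 5/y: now ∫(5/y) dy + ∫(-2/(y - 2)) dy + ∫(4/(y + 4)) dy.
Step 2. Evaluate the standard form [assuming y > 2]: now -2*log(y - 2) + ∫(5/y) dy + ∫(4/(y + 4)) dy.
Step 3. Evaluate the standard form [assuming y > -4]: now -2*log(y - 2) + 4*log(y + 4) + ∫(5/y) dy.
Step 4. Evaluate the standard form [assuming y > 0]: now 5*log(y) - 2*log(y - 2) + 4*log(y + 4).
Answer: 5*log(y) - 2*log(y - 2) + 4*log(y + 4).


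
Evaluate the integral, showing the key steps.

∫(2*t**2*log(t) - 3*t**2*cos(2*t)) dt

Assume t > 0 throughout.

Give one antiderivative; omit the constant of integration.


Step 1. Rewrite: now ∫(2*t**2*log(t)) dt + ∫(-3*t**2*cos(2*t)) dt.
Step 2. Integrate ∫(2*t**2*log(t)) dt by parts with u = log(t), dv = (2*t**2) dt, so v = 2*t**3/3 [assuming t > 0]: now 2*t**3*log(t)/3 + ∫(-2*t**2/3) dt + ∫(-3*t**2*cos(2*t)) dt.
Step 3. Evaluate the standard form: now 2*t**3*log(t)/3 - 2*t**3/9 + ∫(-3*t**2*cos(2*t)) dt.
Step 4. Integrate ∫(-3*t**2*cos(2*t)) dt by parts with u = t**2, dv = (-3*cos(2*t)) dt, so v = -3*sin(2*t)/2: now 2*t**3*log(t)/3 - 2*t**3/9 - 3*t**2*sin(2*t)/2 + ∫(3*t*sin(2*t)) dt.
Step 5. Integrate ∫(3*t*sin(2*t)) dt by parts with u = t, dv = (3*sin(2*t)) dt, so v = -3*cos(2*t)/2: now 2*t**3*log(t)/3 - 2*t**3/9 - 3*t**2*sin(2*t)/2 - 3*t*cos(2*t)/2 + ∫(3*cos(2*t)/2) dt.
Step 6. Evaluate the standard form: now 2*t**3*log(t)/3 - 2*t**3/9 - 3*t**2*sin(2*t)/2 - 3*t*cos(2*t)/2 + 3*sin(2*t)/4.
Answer: 2*t**3*log(t)/3 - 2*t**3/9 - 3*t**2*sin(2*t)/2 - 3*t*cos(2*t)/2 + 3*sin(2*t)/4.


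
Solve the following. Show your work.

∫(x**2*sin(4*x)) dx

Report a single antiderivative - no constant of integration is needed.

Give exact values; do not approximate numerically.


Step 1. Integrate ∫(x**2*sin(4*x)) dx by parts with u = x**2, dv = (sin(4*x)) dx, so v = -cos(4*x)/4: now -x**2*cos(4*x)/4 + ∫(x*cos(4*x)/2) dx.
Step 2. Integrate ∫(x*cos(4*x)/2) dx by parts with u = x, dv = (cos(4*x)/2) dx, so v = sin(4*x)/8: now -x**2*cos(4*x)/4 + x*sin(4*x)/8 + ∫(-sin(4*x)/8) dx.
Step 3. Evaluate the standard form: now -x**2*cos(4*x)/4 + x*sin(4*x)/8 + cos(4*x)/32.
Answer: -x**2*cos(4*x)/4 + x*sin(4*x)/8 + cos(4*x)/32.


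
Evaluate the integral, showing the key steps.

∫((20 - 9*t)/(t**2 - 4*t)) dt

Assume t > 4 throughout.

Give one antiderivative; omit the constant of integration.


Step 1. Decompose ∫((20 - 9*t)/(t**2 - 4*t)) dt by partial fractions, (20 - 9*t)/(t**2 - 4*t) = -4/(t - 4) - 5/t: now ∫(-5/t) dt + ∫(-4/(t - 4)) dt.
Step 2. Evaluate the standard form [assuming t > 4]: now -4*log(t - 4) + ∫(-5/t) dt.
Step 3. Evaluate the standard form [assuming t > 0]: now -5*log(t) - 4*log(t - 4).
Answer: -5*log(t) - 4*log(t - 4).


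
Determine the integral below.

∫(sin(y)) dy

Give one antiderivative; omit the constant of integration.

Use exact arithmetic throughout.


Answer: -cos(y).


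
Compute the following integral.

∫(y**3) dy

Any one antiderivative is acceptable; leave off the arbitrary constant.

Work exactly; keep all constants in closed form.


Answer: y**4/4.


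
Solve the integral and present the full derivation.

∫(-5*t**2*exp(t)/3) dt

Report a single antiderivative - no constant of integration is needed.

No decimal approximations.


Step 1. Integrate ∫(-5*t**2*exp(t)/3) dt by parts with u = t**2, dv = (-5*exp(t)/3) dt, so v = -5*exp(t)/3: now -5*t**2*exp(t)/3 + ∫(10*t*exp(t)/3) dt.
Step 2. Integrate ∫(10*t*exp(t)/3) dt by parts with u = t, dv = (10*exp(t)/3) dt, so v = 10*exp(t)/3: now -5*t**2*exp(t)/3 + 10*t*exp(t)/3 + ∫(-10*exp(t)/3) dt.
Step 3. Evaluate the standard form: now -5*t**2*exp(t)/3 + 10*t*exp(t)/3 - 10*exp(t)/3.
Answer: -5*t**2*exp(t)/3 + 10*t*exp(t)/3 - 10*exp(t)/3.


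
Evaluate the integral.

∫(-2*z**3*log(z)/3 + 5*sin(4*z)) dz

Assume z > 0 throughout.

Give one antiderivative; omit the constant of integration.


Answer: -z**4*log(z)/6 + z**4/24 - 5*cos(4*z)/4.
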